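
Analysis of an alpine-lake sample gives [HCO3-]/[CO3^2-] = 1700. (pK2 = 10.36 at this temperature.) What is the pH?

From K2 = [H⁺][CO3^2-]/[HCO3-]:  pH = pK2 − log₁₀([HCO3-]/[CO3^2-])
log₁₀(1700) = +3.230
pH = 10.36 − (+3.230) = 7.13

pH = 7.13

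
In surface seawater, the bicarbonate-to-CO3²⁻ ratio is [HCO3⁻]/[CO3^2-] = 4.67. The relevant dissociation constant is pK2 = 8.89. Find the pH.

pH = 8.22

From K2 = [H⁺][CO3^2-]/[HCO3⁻]:  pH = pK2 − log₁₀([HCO3⁻]/[CO3^2-])
log₁₀(4.67) = +0.669
pH = 8.89 − (+0.669) = 8.22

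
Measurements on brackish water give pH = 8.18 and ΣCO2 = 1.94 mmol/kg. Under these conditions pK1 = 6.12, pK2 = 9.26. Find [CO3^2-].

α₂ = 1 / (1 + [H⁺]/K2 + [H⁺]²/(K1K2)) = 1 / (1 + 10^+1.08 + 10^-0.98)
   = 1 / (1 + 12.023 + 0.10471) = 1/13.127 = 0.07618
[CO3²⁻] = α₂ × DIC = 0.07618 × 1.94 = 0.148 mmol/kg

[CO3²⁻] = 0.148 mmol/kg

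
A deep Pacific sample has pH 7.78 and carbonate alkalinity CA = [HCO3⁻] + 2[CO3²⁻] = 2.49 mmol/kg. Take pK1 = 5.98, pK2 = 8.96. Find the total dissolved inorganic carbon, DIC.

DIC = 2.38 mmol/kg

CA = [HCO3⁻] + 2[CO3²⁻] = (α₁ + 2α₂)·DIC
At pH 7.78: [H⁺]/K1 = 10^-1.80 = 0.015849, K2/[H⁺] = 10^-1.18 = 0.066069
α₁ = 1/(1 + 0.015849 + 0.066069) = 1/1.0819 = 0.9243; α₂ = α₁·K2/[H⁺] = 0.06107
α₁ + 2α₂ = 1.0464
DIC = CA / (α₁ + 2α₂) = 2.49 / 1.0464 = 2.38 mmol/kg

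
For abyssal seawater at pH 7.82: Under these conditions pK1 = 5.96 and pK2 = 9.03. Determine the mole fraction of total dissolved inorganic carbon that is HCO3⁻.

α₁ = 1 / (1 + [H⁺]/K1 + K2/[H⁺]) = 1 / (1 + 10^-1.86 + 10^-1.21)
   = 1 / (1 + 0.013804 + 0.061660) = 1/1.0755 = 0.9298

α₁ = 0.930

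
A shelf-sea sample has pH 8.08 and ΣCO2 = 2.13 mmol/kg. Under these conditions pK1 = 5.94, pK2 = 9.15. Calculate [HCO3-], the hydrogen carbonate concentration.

[HCO3⁻] = 1.95 mmol/kg

α₁ = 1 / (1 + [H⁺]/K1 + K2/[H⁺]) = 1 / (1 + 10^-2.14 + 10^-1.07)
   = 1 / (1 + 0.0072444 + 0.085114) = 1/1.0924 = 0.9155
[HCO3⁻] = α₁ × DIC = 0.9155 × 2.13 = 1.95 mmol/kg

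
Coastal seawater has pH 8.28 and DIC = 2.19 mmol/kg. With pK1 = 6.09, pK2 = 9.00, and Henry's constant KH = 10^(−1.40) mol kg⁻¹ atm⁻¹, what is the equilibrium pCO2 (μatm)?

pCO2 = 297 μatm

α₀ = 1 / (1 + K1/[H⁺] + K1K2/[H⁺]²) = 1 / (1 + 10^+2.19 + 10^+1.47)
   = 1 / (1 + 154.88 + 29.512) = 1/185.39 = 0.005394
[CO2*] = α₀ × DIC = 0.005394 × 2.19 = 0.01181 mmol/kg = 11.81 μmol/kg
pCO2 = [CO2*]/KH = 1.181×10^-5 / 3.981×10^-2 = 297 μatm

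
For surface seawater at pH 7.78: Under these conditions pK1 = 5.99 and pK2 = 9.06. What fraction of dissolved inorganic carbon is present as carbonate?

α₂ = 1 / (1 + [H⁺]/K2 + [H⁺]²/(K1K2)) = 1 / (1 + 10^+1.28 + 10^-0.51)
   = 1 / (1 + 19.055 + 0.30903) = 1/20.364 = 0.04911

α₂ = 0.0491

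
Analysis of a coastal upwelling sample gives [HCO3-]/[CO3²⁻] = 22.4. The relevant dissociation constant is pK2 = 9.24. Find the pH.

From K2 = [H⁺][CO3²⁻]/[HCO3-]:  pH = pK2 − log₁₀([HCO3-]/[CO3²⁻])
log₁₀(22.4) = +1.350
pH = 9.24 − (+1.350) = 7.89

pH = 7.89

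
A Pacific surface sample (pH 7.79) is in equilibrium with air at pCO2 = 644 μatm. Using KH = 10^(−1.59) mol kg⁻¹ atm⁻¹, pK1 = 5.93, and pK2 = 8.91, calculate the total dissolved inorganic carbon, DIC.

DIC = 1.31 mmol/kg

[CO2*] = KH · pCO2 = 10^(−1.59) × 644×10^-6 = 1.655×10^-5 mol/kg
α₀ = 1/(1 + K1/[H⁺] + K1K2/[H⁺]²) = 1/(1 + 10^+1.86 + 10^+0.74) = 0.01267
DIC = [CO2*]/α₀ = 1.655×10^-5 / 0.01267 = 1.31 mmol/kg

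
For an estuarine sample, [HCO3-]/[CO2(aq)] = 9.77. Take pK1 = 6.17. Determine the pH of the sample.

From K1 = [H⁺][HCO3-]/[CO2(aq)]:  pH = pK1 + log₁₀([HCO3-]/[CO2(aq)])
log₁₀(9.77) = +0.990
pH = 6.17 + (+0.990) = 7.16

pH = 7.16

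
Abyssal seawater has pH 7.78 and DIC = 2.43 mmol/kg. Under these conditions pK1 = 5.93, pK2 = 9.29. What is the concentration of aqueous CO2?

[CO2*] = 0.0328 mmol/kg

α₀ = 1 / (1 + K1/[H⁺] + K1K2/[H⁺]²) = 1 / (1 + 10^+1.85 + 10^+0.34)
   = 1 / (1 + 70.795 + 2.1878) = 1/73.982 = 0.01352
[CO2*] = α₀ × DIC = 0.01352 × 2.43 = 0.0328 mmol/kg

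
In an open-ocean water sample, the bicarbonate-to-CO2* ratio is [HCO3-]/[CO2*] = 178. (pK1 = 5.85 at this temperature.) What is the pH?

From K1 = [H⁺][HCO3-]/[CO2*]:  pH = pK1 + log₁₀([HCO3-]/[CO2*])
log₁₀(178) = +2.250
pH = 5.85 + (+2.250) = 8.10

pH = 8.10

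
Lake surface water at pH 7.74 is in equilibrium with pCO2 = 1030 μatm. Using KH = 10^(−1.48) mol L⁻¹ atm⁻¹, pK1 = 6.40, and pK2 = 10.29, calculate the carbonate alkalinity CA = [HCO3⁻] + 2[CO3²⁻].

CA = 0.750 mmol/L

[CO2*] = KH · pCO2 = 10^(−1.48) × 1030×10^-6 = 3.411×10^-5 mol/L
α₀ = 1/(1 + K1/[H⁺] + K1K2/[H⁺]²) = 1/(1 + 10^+1.34 + 10^-1.21) = 0.04359
DIC = [CO2*]/α₀ = 3.411×10^-5 / 0.04359 = 0.7824 mmol/L
CA = (α₁ + 2α₂)·DIC = (0.9537 + 2×0.002688) × 0.7824 = 0.750 mmol/L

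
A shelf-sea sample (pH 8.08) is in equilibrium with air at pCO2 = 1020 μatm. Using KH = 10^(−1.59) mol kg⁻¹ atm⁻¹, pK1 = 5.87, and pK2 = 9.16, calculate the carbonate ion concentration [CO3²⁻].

[CO3²⁻] = 0.354 mmol/kg

[CO2*] = KH · pCO2 = 10^(−1.59) × 1020×10^-6 = 2.622×10^-5 mol/kg
α₀ = 1/(1 + K1/[H⁺] + K1K2/[H⁺]²) = 1/(1 + 10^+2.21 + 10^+1.13) = 0.005660
DIC = [CO2*]/α₀ = 2.622×10^-5 / 0.005660 = 4.632 mmol/kg
[CO3²⁻] = α₂·DIC; α₂ = 0.07635, so [CO3²⁻] = 0.07635 × 4.632 = 0.354 mmol/kg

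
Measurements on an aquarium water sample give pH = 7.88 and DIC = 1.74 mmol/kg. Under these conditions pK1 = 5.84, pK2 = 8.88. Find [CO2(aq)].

α₀ = 1 / (1 + K1/[H⁺] + K1K2/[H⁺]²) = 1 / (1 + 10^+2.04 + 10^+1.04)
   = 1 / (1 + 109.65 + 10.965) = 1/121.61 = 0.008223
[CO2*] = α₀ × DIC = 0.008223 × 1.74 = 0.0143 mmol/kg = 14.3 μmol/kg

[CO2*] = 14.3 μmol/kg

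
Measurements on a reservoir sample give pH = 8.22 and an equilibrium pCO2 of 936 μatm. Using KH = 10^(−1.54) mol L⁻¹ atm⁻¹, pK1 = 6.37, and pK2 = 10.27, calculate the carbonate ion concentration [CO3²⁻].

[CO2*] = KH · pCO2 = 10^(−1.54) × 936×10^-6 = 2.699×10^-5 mol/L
α₀ = 1/(1 + K1/[H⁺] + K1K2/[H⁺]²) = 1/(1 + 10^+1.85 + 10^-0.20) = 0.01381
DIC = [CO2*]/α₀ = 2.699×10^-5 / 0.01381 = 1.955 mmol/L
[CO3²⁻] = α₂·DIC; α₂ = 0.008712, so [CO3²⁻] = 0.008712 × 1.955 = 0.0170 mmol/L = 17.0 μmol/L

[CO3²⁻] = 17.0 μmol/L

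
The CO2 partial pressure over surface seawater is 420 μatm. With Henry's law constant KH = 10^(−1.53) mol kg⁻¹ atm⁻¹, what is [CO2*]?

[CO2*] = 12.4 μmol/kg

KH = 10^(−1.53) = 2.951×10^-2 mol kg⁻¹ atm⁻¹
[CO2*] = KH · pCO2 = 2.951×10^-2 × 420×10^-6 atm = 1.24×10^-5 mol/kg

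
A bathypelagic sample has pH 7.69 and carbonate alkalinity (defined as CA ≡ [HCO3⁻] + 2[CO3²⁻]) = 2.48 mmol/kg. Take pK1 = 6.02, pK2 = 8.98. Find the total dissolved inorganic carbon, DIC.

CA = [HCO3⁻] + 2[CO3²⁻] = (α₁ + 2α₂)·DIC
At pH 7.69: [H⁺]/K1 = 10^-1.67 = 0.021380, K2/[H⁺] = 10^-1.29 = 0.051286
α₁ = 1/(1 + 0.021380 + 0.051286) = 1/1.0727 = 0.9323; α₂ = α₁·K2/[H⁺] = 0.04781
α₁ + 2α₂ = 1.0279
DIC = CA / (α₁ + 2α₂) = 2.48 / 1.0279 = 2.41 mmol/kg

DIC = 2.41 mmol/kg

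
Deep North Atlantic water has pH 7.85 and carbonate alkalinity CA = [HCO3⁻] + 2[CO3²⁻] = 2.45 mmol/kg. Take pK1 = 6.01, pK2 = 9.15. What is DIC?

DIC = 2.37 mmol/kg

CA = [HCO3⁻] + 2[CO3²⁻] = (α₁ + 2α₂)·DIC
At pH 7.85: [H⁺]/K1 = 10^-1.84 = 0.014454, K2/[H⁺] = 10^-1.30 = 0.050119
α₁ = 1/(1 + 0.014454 + 0.050119) = 1/1.0646 = 0.9393; α₂ = α₁·K2/[H⁺] = 0.04708
α₁ + 2α₂ = 1.0335
DIC = CA / (α₁ + 2α₂) = 2.45 / 1.0335 = 2.37 mmol/kg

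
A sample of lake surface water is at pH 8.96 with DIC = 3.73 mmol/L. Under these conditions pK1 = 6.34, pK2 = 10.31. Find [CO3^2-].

α₂ = 1 / (1 + [H⁺]/K2 + [H⁺]²/(K1K2)) = 1 / (1 + 10^+1.35 + 10^-1.27)
   = 1 / (1 + 22.387 + 0.053703) = 1/23.441 = 0.04266
[CO3²⁻] = α₂ × DIC = 0.04266 × 3.73 = 0.159 mmol/L

[CO3²⁻] = 0.159 mmol/L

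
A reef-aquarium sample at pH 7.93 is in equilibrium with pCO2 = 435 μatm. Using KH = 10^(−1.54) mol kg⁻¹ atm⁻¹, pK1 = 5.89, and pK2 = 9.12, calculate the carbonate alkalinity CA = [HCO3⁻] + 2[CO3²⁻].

[CO2*] = KH · pCO2 = 10^(−1.54) × 435×10^-6 = 1.255×10^-5 mol/kg
α₀ = 1/(1 + K1/[H⁺] + K1K2/[H⁺]²) = 1/(1 + 10^+2.04 + 10^+0.85) = 0.008494
DIC = [CO2*]/α₀ = 1.255×10^-5 / 0.008494 = 1.477 mmol/kg
CA = (α₁ + 2α₂)·DIC = (0.9314 + 2×0.06013) × 1.477 = 1.55 mmol/kg

CA = 1.55 mmol/kg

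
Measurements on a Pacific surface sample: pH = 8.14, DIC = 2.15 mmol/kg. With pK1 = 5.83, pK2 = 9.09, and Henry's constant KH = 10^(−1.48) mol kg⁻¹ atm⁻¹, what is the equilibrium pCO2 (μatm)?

α₀ = 1 / (1 + K1/[H⁺] + K1K2/[H⁺]²) = 1 / (1 + 10^+2.31 + 10^+1.36)
   = 1 / (1 + 204.17 + 22.909) = 1/228.08 = 0.004384
[CO2*] = α₀ × DIC = 0.004384 × 2.15 = 0.009426 mmol/kg = 9.426 μmol/kg
pCO2 = [CO2*]/KH = 9.426×10^-6 / 3.311×10^-2 = 285 μatm

pCO2 = 285 μatm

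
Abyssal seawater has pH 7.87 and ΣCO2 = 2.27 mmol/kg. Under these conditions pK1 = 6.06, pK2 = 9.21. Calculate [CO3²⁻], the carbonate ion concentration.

[CO3²⁻] = 0.0978 mmol/kg

α₂ = 1 / (1 + [H⁺]/K2 + [H⁺]²/(K1K2)) = 1 / (1 + 10^+1.34 + 10^-0.47)
   = 1 / (1 + 21.878 + 0.33884) = 1/23.216 = 0.04307
[CO3²⁻] = α₂ × DIC = 0.04307 × 2.27 = 0.0978 mmol/kg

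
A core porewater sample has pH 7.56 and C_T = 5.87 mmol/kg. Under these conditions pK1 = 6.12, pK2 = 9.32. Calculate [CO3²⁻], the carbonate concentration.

α₂ = 1 / (1 + [H⁺]/K2 + [H⁺]²/(K1K2)) = 1 / (1 + 10^+1.76 + 10^+0.32)
   = 1 / (1 + 57.544 + 2.0893) = 1/60.633 = 0.01649
[CO3²⁻] = α₂ × DIC = 0.01649 × 5.87 = 0.0968 mmol/kg

[CO3²⁻] = 0.0968 mmol/kg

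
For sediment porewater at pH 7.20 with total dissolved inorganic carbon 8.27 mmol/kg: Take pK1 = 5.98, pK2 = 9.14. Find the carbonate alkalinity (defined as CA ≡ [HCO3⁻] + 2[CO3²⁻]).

CA = 7.89 mmol/kg

CA = [HCO3⁻] + 2[CO3²⁻] = (α₁ + 2α₂)·DIC
At pH 7.20: [H⁺]/K1 = 10^-1.22 = 0.060256, K2/[H⁺] = 10^-1.94 = 0.011482
α₁ = 1/(1 + 0.060256 + 0.011482) = 1/1.0717 = 0.9331; α₂ = α₁·K2/[H⁺] = 0.01071
α₁ + 2α₂ = 0.9545
CA = 0.9545 × 8.27 = 7.89 mmol/kg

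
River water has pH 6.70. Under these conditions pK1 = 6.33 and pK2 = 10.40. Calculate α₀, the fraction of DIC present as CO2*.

α₀ = 1 / (1 + K1/[H⁺] + K1K2/[H⁺]²) = 1 / (1 + 10^+0.37 + 10^-3.33)
   = 1 / (1 + 2.3442 + 0.00046774) = 1/3.3447 = 0.2990

α₀ = 0.299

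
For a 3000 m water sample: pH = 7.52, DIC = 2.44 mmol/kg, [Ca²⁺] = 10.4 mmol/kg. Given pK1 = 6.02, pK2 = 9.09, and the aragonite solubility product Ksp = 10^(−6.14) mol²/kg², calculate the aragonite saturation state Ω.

α₂ = 1 / (1 + [H⁺]/K2 + [H⁺]²/(K1K2)) = 1 / (1 + 10^+1.57 + 10^+0.07)
   = 1 / (1 + 37.154 + 1.1749) = 1/39.328 = 0.02543
[CO3²⁻] = α₂ × DIC = 0.02543 × 2.44 = 0.06204 mmol/kg
Ksp = 10^(−6.14) = 7.244×10^-7
Ω = [Ca²⁺][CO3²⁻]/Ksp = (10.4×10^-3)(6.204×10^-5) / 7.244×10^-7 = 0.891

Ω = 0.891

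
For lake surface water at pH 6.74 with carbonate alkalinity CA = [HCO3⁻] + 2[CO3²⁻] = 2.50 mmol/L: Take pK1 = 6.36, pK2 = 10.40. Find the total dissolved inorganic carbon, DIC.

DIC = 3.54 mmol/L

CA = [HCO3⁻] + 2[CO3²⁻] = (α₁ + 2α₂)·DIC
At pH 6.74: [H⁺]/K1 = 10^-0.38 = 0.41687, K2/[H⁺] = 10^-3.66 = 0.00021878
α₁ = 1/(1 + 0.41687 + 0.00021878) = 1/1.4171 = 0.7057; α₂ = α₁·K2/[H⁺] = 0.0001544
α₁ + 2α₂ = 0.7060
DIC = CA / (α₁ + 2α₂) = 2.50 / 0.7060 = 3.54 mmol/L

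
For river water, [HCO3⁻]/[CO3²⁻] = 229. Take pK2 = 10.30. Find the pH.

From K2 = [H⁺][CO3²⁻]/[HCO3⁻]:  pH = pK2 − log₁₀([HCO3⁻]/[CO3²⁻])
log₁₀(229) = +2.360
pH = 10.30 − (+2.360) = 7.94

pH = 7.94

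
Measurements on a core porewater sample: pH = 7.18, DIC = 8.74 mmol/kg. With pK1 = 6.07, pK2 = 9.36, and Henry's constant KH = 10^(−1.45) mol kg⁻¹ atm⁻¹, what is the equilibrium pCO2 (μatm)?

pCO2 = 1.76×10^4 μatm

α₀ = 1 / (1 + K1/[H⁺] + K1K2/[H⁺]²) = 1 / (1 + 10^+1.11 + 10^-1.07)
   = 1 / (1 + 12.882 + 0.085114) = 1/13.968 = 0.07159
[CO2*] = α₀ × DIC = 0.07159 × 8.74 = 0.6257 mmol/kg
pCO2 = [CO2*]/KH = 6.257×10^-4 / 3.548×10^-2 = 1.76×10^4 μatm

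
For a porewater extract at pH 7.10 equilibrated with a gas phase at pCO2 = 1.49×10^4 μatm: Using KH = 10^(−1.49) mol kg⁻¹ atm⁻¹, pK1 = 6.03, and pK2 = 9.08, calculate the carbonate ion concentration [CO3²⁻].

[CO3²⁻] = 0.0593 mmol/kg

[CO2*] = KH · pCO2 = 10^(−1.49) × 1.49×10^4×10^-6 = 4.822×10^-4 mol/kg
α₀ = 1/(1 + K1/[H⁺] + K1K2/[H⁺]²) = 1/(1 + 10^+1.07 + 10^-0.91) = 0.07769
DIC = [CO2*]/α₀ = 4.822×10^-4 / 0.07769 = 6.206 mmol/kg
[CO3²⁻] = α₂·DIC; α₂ = 0.009558, so [CO3²⁻] = 0.009558 × 6.206 = 0.0593 mmol/kg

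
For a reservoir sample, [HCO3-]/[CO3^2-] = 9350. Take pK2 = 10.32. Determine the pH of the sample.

From K2 = [H⁺][CO3^2-]/[HCO3-]:  pH = pK2 − log₁₀([HCO3-]/[CO3^2-])
log₁₀(9350) = +3.971
pH = 10.32 − (+3.971) = 6.35

pH = 6.35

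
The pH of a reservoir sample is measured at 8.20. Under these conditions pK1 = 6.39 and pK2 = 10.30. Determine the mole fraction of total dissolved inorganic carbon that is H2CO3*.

α₀ = 0.0151

α₀ = 1 / (1 + K1/[H⁺] + K1K2/[H⁺]²) = 1 / (1 + 10^+1.81 + 10^-0.29)
   = 1 / (1 + 64.565 + 0.51286) = 1/66.078 = 0.01513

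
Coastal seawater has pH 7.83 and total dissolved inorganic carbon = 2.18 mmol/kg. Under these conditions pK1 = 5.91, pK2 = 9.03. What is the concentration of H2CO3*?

α₀ = 1 / (1 + K1/[H⁺] + K1K2/[H⁺]²) = 1 / (1 + 10^+1.92 + 10^+0.72)
   = 1 / (1 + 83.176 + 5.2481) = 1/89.424 = 0.01118
[CO2*] = α₀ × DIC = 0.01118 × 2.18 = 0.0244 mmol/kg

[CO2*] = 0.0244 mmol/kg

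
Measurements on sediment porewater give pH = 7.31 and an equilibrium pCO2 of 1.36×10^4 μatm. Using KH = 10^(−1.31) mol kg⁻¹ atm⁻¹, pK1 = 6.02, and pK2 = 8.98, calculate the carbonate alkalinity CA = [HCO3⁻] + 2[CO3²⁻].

CA = 13.5 mmol/kg

[CO2*] = KH · pCO2 = 10^(−1.31) × 1.36×10^4×10^-6 = 6.661×10^-4 mol/kg
α₀ = 1/(1 + K1/[H⁺] + K1K2/[H⁺]²) = 1/(1 + 10^+1.29 + 10^-0.38) = 0.04781
DIC = [CO2*]/α₀ = 6.661×10^-4 / 0.04781 = 13.93 mmol/kg
CA = (α₁ + 2α₂)·DIC = (0.9323 + 2×0.01993) × 13.93 = 13.5 mmol/kg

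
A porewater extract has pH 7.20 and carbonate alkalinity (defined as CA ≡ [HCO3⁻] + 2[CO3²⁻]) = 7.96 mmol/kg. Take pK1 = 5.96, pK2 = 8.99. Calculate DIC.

CA = [HCO3⁻] + 2[CO3²⁻] = (α₁ + 2α₂)·DIC
At pH 7.20: [H⁺]/K1 = 10^-1.24 = 0.057544, K2/[H⁺] = 10^-1.79 = 0.016218
α₁ = 1/(1 + 0.057544 + 0.016218) = 1/1.0738 = 0.9313; α₂ = α₁·K2/[H⁺] = 0.01510
α₁ + 2α₂ = 0.9615
DIC = CA / (α₁ + 2α₂) = 7.96 / 0.9615 = 8.28 mmol/kg

DIC = 8.28 mmol/kg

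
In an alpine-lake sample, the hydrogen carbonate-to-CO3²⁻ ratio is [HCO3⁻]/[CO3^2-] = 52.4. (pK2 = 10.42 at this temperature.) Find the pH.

From K2 = [H⁺][CO3^2-]/[HCO3⁻]:  pH = pK2 − log₁₀([HCO3⁻]/[CO3^2-])
log₁₀(52.4) = +1.719
pH = 10.42 − (+1.719) = 8.70

pH = 8.70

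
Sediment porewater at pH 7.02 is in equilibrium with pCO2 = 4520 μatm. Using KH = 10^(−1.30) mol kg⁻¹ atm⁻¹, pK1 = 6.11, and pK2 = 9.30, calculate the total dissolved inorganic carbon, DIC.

[CO2*] = KH · pCO2 = 10^(−1.30) × 4520×10^-6 = 2.265×10^-4 mol/kg
α₀ = 1/(1 + K1/[H⁺] + K1K2/[H⁺]²) = 1/(1 + 10^+0.91 + 10^-1.37) = 0.1090
DIC = [CO2*]/α₀ = 2.265×10^-4 / 0.1090 = 2.08 mmol/kg

DIC = 2.08 mmol/kg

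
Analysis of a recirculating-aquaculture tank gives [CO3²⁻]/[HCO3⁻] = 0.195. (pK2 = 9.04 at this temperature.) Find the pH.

From K2 = [H⁺][CO3²⁻]/[HCO3⁻]:  pH = pK2 + log₁₀([CO3²⁻]/[HCO3⁻])
log₁₀(0.195) = -0.710
pH = 9.04 + (-0.710) = 8.33

pH = 8.33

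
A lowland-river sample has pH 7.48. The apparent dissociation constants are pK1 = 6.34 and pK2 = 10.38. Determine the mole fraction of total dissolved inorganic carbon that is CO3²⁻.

α₂ = 1 / (1 + [H⁺]/K2 + [H⁺]²/(K1K2)) = 1 / (1 + 10^+2.90 + 10^+1.76)
   = 1 / (1 + 794.33 + 57.544) = 1/852.87 = 0.001173

α₂ = 0.00117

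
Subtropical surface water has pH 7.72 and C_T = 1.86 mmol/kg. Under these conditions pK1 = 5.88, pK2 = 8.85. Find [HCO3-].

[HCO3⁻] = 1.71 mmol/kg

α₁ = 1 / (1 + [H⁺]/K1 + K2/[H⁺]) = 1 / (1 + 10^-1.84 + 10^-1.13)
   = 1 / (1 + 0.014454 + 0.074131) = 1/1.0886 = 0.9186
[HCO3⁻] = α₁ × DIC = 0.9186 × 1.86 = 1.71 mmol/kg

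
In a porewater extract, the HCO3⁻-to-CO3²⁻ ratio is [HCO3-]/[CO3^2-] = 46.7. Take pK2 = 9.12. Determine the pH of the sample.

From K2 = [H⁺][CO3^2-]/[HCO3-]:  pH = pK2 − log₁₀([HCO3-]/[CO3^2-])
log₁₀(46.7) = +1.669
pH = 9.12 − (+1.669) = 7.45

pH = 7.45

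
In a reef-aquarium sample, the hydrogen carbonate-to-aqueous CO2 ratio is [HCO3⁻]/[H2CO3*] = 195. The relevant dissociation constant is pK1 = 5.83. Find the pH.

From K1 = [H⁺][HCO3⁻]/[H2CO3*]:  pH = pK1 + log₁₀([HCO3⁻]/[H2CO3*])
log₁₀(195) = +2.290
pH = 5.83 + (+2.290) = 8.12

pH = 8.12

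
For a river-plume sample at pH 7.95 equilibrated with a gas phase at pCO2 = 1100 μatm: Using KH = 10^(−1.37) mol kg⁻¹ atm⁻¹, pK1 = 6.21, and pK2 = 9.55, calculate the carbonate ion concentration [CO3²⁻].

[CO3²⁻] = 0.0648 mmol/kg

[CO2*] = KH · pCO2 = 10^(−1.37) × 1100×10^-6 = 4.692×10^-5 mol/kg
α₀ = 1/(1 + K1/[H⁺] + K1K2/[H⁺]²) = 1/(1 + 10^+1.74 + 10^+0.14) = 0.01744
DIC = [CO2*]/α₀ = 4.692×10^-5 / 0.01744 = 2.690 mmol/kg
[CO3²⁻] = α₂·DIC; α₂ = 0.02408, so [CO3²⁻] = 0.02408 × 2.690 = 0.0648 mmol/kg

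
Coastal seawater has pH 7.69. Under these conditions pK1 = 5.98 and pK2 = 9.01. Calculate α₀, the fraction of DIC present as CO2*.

α₀ = 0.0183

α₀ = 1 / (1 + K1/[H⁺] + K1K2/[H⁺]²) = 1 / (1 + 10^+1.71 + 10^+0.39)
   = 1 / (1 + 51.286 + 2.4547) = 1/54.741 = 0.01827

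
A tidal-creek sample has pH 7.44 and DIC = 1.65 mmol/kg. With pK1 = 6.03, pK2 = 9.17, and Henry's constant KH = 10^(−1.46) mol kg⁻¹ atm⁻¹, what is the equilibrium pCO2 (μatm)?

α₀ = 1 / (1 + K1/[H⁺] + K1K2/[H⁺]²) = 1 / (1 + 10^+1.41 + 10^-0.32)
   = 1 / (1 + 25.704 + 0.47863) = 1/27.183 = 0.03679
[CO2*] = α₀ × DIC = 0.03679 × 1.65 = 0.06070 mmol/kg
pCO2 = [CO2*]/KH = 6.070×10^-5 / 3.467×10^-2 = 1750 μatm

pCO2 = 1750 μatm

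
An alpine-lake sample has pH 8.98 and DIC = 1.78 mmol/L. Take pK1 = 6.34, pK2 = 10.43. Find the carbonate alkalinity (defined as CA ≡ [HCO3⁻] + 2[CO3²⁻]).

CA = 1.84 mmol/L

CA = [HCO3⁻] + 2[CO3²⁻] = (α₁ + 2α₂)·DIC
At pH 8.98: [H⁺]/K1 = 10^-2.64 = 0.0022909, K2/[H⁺] = 10^-1.45 = 0.035481
α₁ = 1/(1 + 0.0022909 + 0.035481) = 1/1.0378 = 0.9636; α₂ = α₁·K2/[H⁺] = 0.03419
α₁ + 2α₂ = 1.0320
CA = 1.0320 × 1.78 = 1.84 mmol/L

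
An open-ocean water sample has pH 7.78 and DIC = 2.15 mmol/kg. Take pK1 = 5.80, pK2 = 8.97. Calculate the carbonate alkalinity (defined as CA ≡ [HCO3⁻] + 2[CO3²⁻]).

CA = [HCO3⁻] + 2[CO3²⁻] = (α₁ + 2α₂)·DIC
At pH 7.78: [H⁺]/K1 = 10^-1.98 = 0.010471, K2/[H⁺] = 10^-1.19 = 0.064565
α₁ = 1/(1 + 0.010471 + 0.064565) = 1/1.0750 = 0.9302; α₂ = α₁·K2/[H⁺] = 0.06006
α₁ + 2α₂ = 1.0503
CA = 1.0503 × 2.15 = 2.26 mmol/kg

CA = 2.26 mmol/kg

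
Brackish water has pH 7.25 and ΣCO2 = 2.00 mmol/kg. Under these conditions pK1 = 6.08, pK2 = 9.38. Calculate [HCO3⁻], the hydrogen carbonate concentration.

[HCO3⁻] = 1.86 mmol/kg

α₁ = 1 / (1 + [H⁺]/K1 + K2/[H⁺]) = 1 / (1 + 10^-1.17 + 10^-2.13)
   = 1 / (1 + 0.067608 + 0.0074131) = 1/1.0750 = 0.9302
[HCO3⁻] = α₁ × DIC = 0.9302 × 2.00 = 1.86 mmol/kg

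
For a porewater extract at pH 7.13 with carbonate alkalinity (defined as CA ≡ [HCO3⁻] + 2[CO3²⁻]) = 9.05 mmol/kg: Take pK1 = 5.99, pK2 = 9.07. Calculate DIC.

CA = [HCO3⁻] + 2[CO3²⁻] = (α₁ + 2α₂)·DIC
At pH 7.13: [H⁺]/K1 = 10^-1.14 = 0.072444, K2/[H⁺] = 10^-1.94 = 0.011482
α₁ = 1/(1 + 0.072444 + 0.011482) = 1/1.0839 = 0.9226; α₂ = α₁·K2/[H⁺] = 0.01059
α₁ + 2α₂ = 0.9438
DIC = CA / (α₁ + 2α₂) = 9.05 / 0.9438 = 9.59 mmol/kg

DIC = 9.59 mmol/kg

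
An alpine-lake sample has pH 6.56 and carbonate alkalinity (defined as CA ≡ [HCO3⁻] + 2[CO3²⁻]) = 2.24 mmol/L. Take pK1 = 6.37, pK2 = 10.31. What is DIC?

CA = [HCO3⁻] + 2[CO3²⁻] = (α₁ + 2α₂)·DIC
At pH 6.56: [H⁺]/K1 = 10^-0.19 = 0.64565, K2/[H⁺] = 10^-3.75 = 0.00017783
α₁ = 1/(1 + 0.64565 + 0.00017783) = 1/1.6458 = 0.6076; α₂ = α₁·K2/[H⁺] = 0.0001080
α₁ + 2α₂ = 0.6078
DIC = CA / (α₁ + 2α₂) = 2.24 / 0.6078 = 3.69 mmol/L

DIC = 3.69 mmol/L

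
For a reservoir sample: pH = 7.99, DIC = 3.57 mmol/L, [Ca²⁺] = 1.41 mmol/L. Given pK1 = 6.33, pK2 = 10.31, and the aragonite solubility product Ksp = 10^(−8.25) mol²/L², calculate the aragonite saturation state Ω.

Ω = 4.17

α₂ = 1 / (1 + [H⁺]/K2 + [H⁺]²/(K1K2)) = 1 / (1 + 10^+2.32 + 10^+0.66)
   = 1 / (1 + 208.93 + 4.5709) = 1/214.50 = 0.004662
[CO3²⁻] = α₂ × DIC = 0.004662 × 3.57 = 0.01664 mmol/L = 16.64 μmol/L
Ksp = 10^(−8.25) = 5.623×10^-9
Ω = [Ca²⁺][CO3²⁻]/Ksp = (1.41×10^-3)(1.664×10^-5) / 5.623×10^-9 = 4.17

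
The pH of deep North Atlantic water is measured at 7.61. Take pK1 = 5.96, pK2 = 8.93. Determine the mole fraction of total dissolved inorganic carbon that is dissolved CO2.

α₀ = 0.0209

α₀ = 1 / (1 + K1/[H⁺] + K1K2/[H⁺]²) = 1 / (1 + 10^+1.65 + 10^+0.33)
   = 1 / (1 + 44.668 + 2.1380) = 1/47.806 = 0.02092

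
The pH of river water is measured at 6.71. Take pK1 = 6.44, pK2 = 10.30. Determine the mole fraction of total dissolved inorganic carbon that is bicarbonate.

α₁ = 1 / (1 + [H⁺]/K1 + K2/[H⁺]) = 1 / (1 + 10^-0.27 + 10^-3.59)
   = 1 / (1 + 0.53703 + 0.00025704) = 1/1.5373 = 0.6505

α₁ = 0.650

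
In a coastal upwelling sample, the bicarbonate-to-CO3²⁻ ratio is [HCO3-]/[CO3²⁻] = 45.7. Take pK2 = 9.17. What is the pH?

From K2 = [H⁺][CO3²⁻]/[HCO3-]:  pH = pK2 − log₁₀([HCO3-]/[CO3²⁻])
log₁₀(45.7) = +1.660
pH = 9.17 − (+1.660) = 7.51

pH = 7.51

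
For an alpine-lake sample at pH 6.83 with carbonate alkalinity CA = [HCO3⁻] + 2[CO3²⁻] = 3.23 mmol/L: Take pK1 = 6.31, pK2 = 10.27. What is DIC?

DIC = 4.20 mmol/L

CA = [HCO3⁻] + 2[CO3²⁻] = (α₁ + 2α₂)·DIC
At pH 6.83: [H⁺]/K1 = 10^-0.52 = 0.30200, K2/[H⁺] = 10^-3.44 = 0.00036308
α₁ = 1/(1 + 0.30200 + 0.00036308) = 1/1.3024 = 0.7678; α₂ = α₁·K2/[H⁺] = 0.0002788
α₁ + 2α₂ = 0.7684
DIC = CA / (α₁ + 2α₂) = 3.23 / 0.7684 = 4.20 mmol/L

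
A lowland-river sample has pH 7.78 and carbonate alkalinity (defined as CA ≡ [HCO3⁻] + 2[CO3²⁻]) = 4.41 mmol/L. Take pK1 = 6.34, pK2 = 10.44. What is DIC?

DIC = 4.56 mmol/L

CA = [HCO3⁻] + 2[CO3²⁻] = (α₁ + 2α₂)·DIC
At pH 7.78: [H⁺]/K1 = 10^-1.44 = 0.036308, K2/[H⁺] = 10^-2.66 = 0.0021878
α₁ = 1/(1 + 0.036308 + 0.0021878) = 1/1.0385 = 0.9629; α₂ = α₁·K2/[H⁺] = 0.002107
α₁ + 2α₂ = 0.9671
DIC = CA / (α₁ + 2α₂) = 4.41 / 0.9671 = 4.56 mmol/L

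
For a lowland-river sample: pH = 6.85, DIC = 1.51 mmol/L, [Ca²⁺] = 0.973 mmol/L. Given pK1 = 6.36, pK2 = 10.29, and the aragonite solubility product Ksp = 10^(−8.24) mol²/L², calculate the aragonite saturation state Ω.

Ω = 0.0700

α₂ = 1 / (1 + [H⁺]/K2 + [H⁺]²/(K1K2)) = 1 / (1 + 10^+3.44 + 10^+2.95)
   = 1 / (1 + 2754.2 + 891.25) = 1/3646.5 = 0.0002742
[CO3²⁻] = α₂ × DIC = 0.0002742 × 1.51 = 0.0004141 mmol/L = 0.4141 μmol/L
Ksp = 10^(−8.24) = 5.754×10^-9
Ω = [Ca²⁺][CO3²⁻]/Ksp = (0.973×10^-3)(4.141×10^-7) / 5.754×10^-9 = 0.0700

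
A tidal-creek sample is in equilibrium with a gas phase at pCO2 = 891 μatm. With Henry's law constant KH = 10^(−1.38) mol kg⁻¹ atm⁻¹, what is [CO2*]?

KH = 10^(−1.38) = 4.169×10^-2 mol kg⁻¹ atm⁻¹
[CO2*] = KH · pCO2 = 4.169×10^-2 × 891×10^-6 atm = 3.71×10^-5 mol/kg

[CO2*] = 37.1 μmol/kg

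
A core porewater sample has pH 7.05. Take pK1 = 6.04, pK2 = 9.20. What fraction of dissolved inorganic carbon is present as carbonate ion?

α₂ = 0.00641

α₂ = 1 / (1 + [H⁺]/K2 + [H⁺]²/(K1K2)) = 1 / (1 + 10^+2.15 + 10^+1.14)
   = 1 / (1 + 141.25 + 13.804) = 1/156.06 = 0.006408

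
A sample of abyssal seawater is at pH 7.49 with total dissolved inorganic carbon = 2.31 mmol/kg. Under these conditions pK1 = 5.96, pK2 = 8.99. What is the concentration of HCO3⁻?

[HCO3⁻] = 2.18 mmol/kg

α₁ = 1 / (1 + [H⁺]/K1 + K2/[H⁺]) = 1 / (1 + 10^-1.53 + 10^-1.50)
   = 1 / (1 + 0.029512 + 0.031623) = 1/1.0611 = 0.9424
[HCO3⁻] = α₁ × DIC = 0.9424 × 2.31 = 2.18 mmol/kg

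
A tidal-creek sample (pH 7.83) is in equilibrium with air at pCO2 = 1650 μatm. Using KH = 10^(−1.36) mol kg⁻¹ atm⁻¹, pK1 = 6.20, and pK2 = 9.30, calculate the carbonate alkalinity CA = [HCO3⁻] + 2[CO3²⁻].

CA = 3.28 mmol/kg

[CO2*] = KH · pCO2 = 10^(−1.36) × 1650×10^-6 = 7.203×10^-5 mol/kg
α₀ = 1/(1 + K1/[H⁺] + K1K2/[H⁺]²) = 1/(1 + 10^+1.63 + 10^+0.16) = 0.02217
DIC = [CO2*]/α₀ = 7.203×10^-5 / 0.02217 = 3.249 mmol/kg
CA = (α₁ + 2α₂)·DIC = (0.9458 + 2×0.03205) × 3.249 = 3.28 mmol/kg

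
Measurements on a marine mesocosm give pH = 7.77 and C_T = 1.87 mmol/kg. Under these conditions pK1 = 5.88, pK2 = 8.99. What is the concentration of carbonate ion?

α₂ = 1 / (1 + [H⁺]/K2 + [H⁺]²/(K1K2)) = 1 / (1 + 10^+1.22 + 10^-0.67)
   = 1 / (1 + 16.596 + 0.21380) = 1/17.810 = 0.05615
[CO3²⁻] = α₂ × DIC = 0.05615 × 1.87 = 0.105 mmol/kg

[CO3²⁻] = 0.105 mmol/kg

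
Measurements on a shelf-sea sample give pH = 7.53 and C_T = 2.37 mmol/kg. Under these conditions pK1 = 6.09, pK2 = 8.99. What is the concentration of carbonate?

[CO3²⁻] = 0.0767 mmol/kg

α₂ = 1 / (1 + [H⁺]/K2 + [H⁺]²/(K1K2)) = 1 / (1 + 10^+1.46 + 10^+0.02)
   = 1 / (1 + 28.840 + 1.0471) = 1/30.887 = 0.03238
[CO3²⁻] = α₂ × DIC = 0.03238 × 2.37 = 0.0767 mmol/kg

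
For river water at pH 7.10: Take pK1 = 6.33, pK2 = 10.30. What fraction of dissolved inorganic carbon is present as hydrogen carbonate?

α₁ = 1 / (1 + [H⁺]/K1 + K2/[H⁺]) = 1 / (1 + 10^-0.77 + 10^-3.20)
   = 1 / (1 + 0.16982 + 0.00063096) = 1/1.1705 = 0.8544

α₁ = 0.854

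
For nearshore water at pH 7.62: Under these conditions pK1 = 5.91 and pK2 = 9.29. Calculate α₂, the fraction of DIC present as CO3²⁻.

α₂ = 0.0205

α₂ = 1 / (1 + [H⁺]/K2 + [H⁺]²/(K1K2)) = 1 / (1 + 10^+1.67 + 10^-0.04)
   = 1 / (1 + 46.774 + 0.91201) = 1/48.686 = 0.02054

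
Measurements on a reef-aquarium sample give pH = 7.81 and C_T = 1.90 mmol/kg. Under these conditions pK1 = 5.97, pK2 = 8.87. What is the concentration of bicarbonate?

α₁ = 1 / (1 + [H⁺]/K1 + K2/[H⁺]) = 1 / (1 + 10^-1.84 + 10^-1.06)
   = 1 / (1 + 0.014454 + 0.087096) = 1/1.1016 = 0.9078
[HCO3⁻] = α₁ × DIC = 0.9078 × 1.90 = 1.72 mmol/kg

[HCO3⁻] = 1.72 mmol/kg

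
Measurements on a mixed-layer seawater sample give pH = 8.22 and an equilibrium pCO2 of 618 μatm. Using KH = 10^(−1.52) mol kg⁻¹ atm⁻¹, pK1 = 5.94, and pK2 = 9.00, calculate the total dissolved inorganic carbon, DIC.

[CO2*] = KH · pCO2 = 10^(−1.52) × 618×10^-6 = 1.866×10^-5 mol/kg
α₀ = 1/(1 + K1/[H⁺] + K1K2/[H⁺]²) = 1/(1 + 10^+2.28 + 10^+1.50) = 0.004481
DIC = [CO2*]/α₀ = 1.866×10^-5 / 0.004481 = 4.17 mmol/kg

DIC = 4.17 mmol/kg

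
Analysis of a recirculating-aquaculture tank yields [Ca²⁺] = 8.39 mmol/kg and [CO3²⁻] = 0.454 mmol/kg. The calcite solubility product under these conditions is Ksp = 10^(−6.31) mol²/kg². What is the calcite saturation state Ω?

Ksp = 10^(−6.31) = 4.898×10^-7
Ω = [Ca²⁺][CO3²⁻]/Ksp = (8.39×10^-3)(0.454×10^-3) / 4.898×10^-7 = 7.78

Ω = 7.78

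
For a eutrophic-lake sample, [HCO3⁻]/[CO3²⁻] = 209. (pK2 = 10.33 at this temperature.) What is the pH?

pH = 8.01

From K2 = [H⁺][CO3²⁻]/[HCO3⁻]:  pH = pK2 − log₁₀([HCO3⁻]/[CO3²⁻])
log₁₀(209) = +2.320
pH = 10.33 − (+2.320) = 8.01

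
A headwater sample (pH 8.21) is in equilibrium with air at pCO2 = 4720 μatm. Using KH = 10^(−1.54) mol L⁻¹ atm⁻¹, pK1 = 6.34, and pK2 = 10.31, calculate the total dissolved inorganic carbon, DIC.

DIC = 10.3 mmol/L

[CO2*] = KH · pCO2 = 10^(−1.54) × 4720×10^-6 = 1.361×10^-4 mol/L
α₀ = 1/(1 + K1/[H⁺] + K1K2/[H⁺]²) = 1/(1 + 10^+1.87 + 10^-0.23) = 0.01321
DIC = [CO2*]/α₀ = 1.361×10^-4 / 0.01321 = 10.3 mmol/L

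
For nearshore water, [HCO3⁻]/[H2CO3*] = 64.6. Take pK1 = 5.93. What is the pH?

From K1 = [H⁺][HCO3⁻]/[H2CO3*]:  pH = pK1 + log₁₀([HCO3⁻]/[H2CO3*])
log₁₀(64.6) = +1.810
pH = 5.93 + (+1.810) = 7.74

pH = 7.74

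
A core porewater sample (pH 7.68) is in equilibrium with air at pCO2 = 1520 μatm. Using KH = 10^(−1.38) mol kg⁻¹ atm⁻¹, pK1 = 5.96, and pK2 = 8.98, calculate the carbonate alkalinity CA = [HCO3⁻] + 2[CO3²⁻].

CA = 3.66 mmol/kg

[CO2*] = KH · pCO2 = 10^(−1.38) × 1520×10^-6 = 6.336×10^-5 mol/kg
α₀ = 1/(1 + K1/[H⁺] + K1K2/[H⁺]²) = 1/(1 + 10^+1.72 + 10^+0.42) = 0.01782
DIC = [CO2*]/α₀ = 6.336×10^-5 / 0.01782 = 3.555 mmol/kg
CA = (α₁ + 2α₂)·DIC = (0.9353 + 2×0.04688) × 3.555 = 3.66 mmol/kg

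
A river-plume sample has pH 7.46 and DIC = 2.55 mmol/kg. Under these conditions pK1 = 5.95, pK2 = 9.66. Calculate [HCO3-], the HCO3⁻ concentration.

[HCO3⁻] = 2.46 mmol/kg

α₁ = 1 / (1 + [H⁺]/K1 + K2/[H⁺]) = 1 / (1 + 10^-1.51 + 10^-2.20)
   = 1 / (1 + 0.030903 + 0.0063096) = 1/1.0372 = 0.9641
[HCO3⁻] = α₁ × DIC = 0.9641 × 2.55 = 2.46 mmol/kg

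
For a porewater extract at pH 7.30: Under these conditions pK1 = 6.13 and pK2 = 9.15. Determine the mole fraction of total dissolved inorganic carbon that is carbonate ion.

α₂ = 0.0131

α₂ = 1 / (1 + [H⁺]/K2 + [H⁺]²/(K1K2)) = 1 / (1 + 10^+1.85 + 10^+0.68)
   = 1 / (1 + 70.795 + 4.7863) = 1/76.581 = 0.01306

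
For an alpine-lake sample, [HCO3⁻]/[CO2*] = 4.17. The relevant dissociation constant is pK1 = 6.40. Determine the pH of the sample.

From K1 = [H⁺][HCO3⁻]/[CO2*]:  pH = pK1 + log₁₀([HCO3⁻]/[CO2*])
log₁₀(4.17) = +0.620
pH = 6.40 + (+0.620) = 7.02

pH = 7.02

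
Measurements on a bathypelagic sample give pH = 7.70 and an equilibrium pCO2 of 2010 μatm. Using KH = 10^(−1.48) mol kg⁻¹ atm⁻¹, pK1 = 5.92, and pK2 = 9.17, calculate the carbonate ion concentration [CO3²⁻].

[CO2*] = KH · pCO2 = 10^(−1.48) × 2010×10^-6 = 6.656×10^-5 mol/kg
α₀ = 1/(1 + K1/[H⁺] + K1K2/[H⁺]²) = 1/(1 + 10^+1.78 + 10^+0.31) = 0.01580
DIC = [CO2*]/α₀ = 6.656×10^-5 / 0.01580 = 4.213 mmol/kg
[CO3²⁻] = α₂·DIC; α₂ = 0.03226, so [CO3²⁻] = 0.03226 × 4.213 = 0.136 mmol/kg

[CO3²⁻] = 0.136 mmol/kg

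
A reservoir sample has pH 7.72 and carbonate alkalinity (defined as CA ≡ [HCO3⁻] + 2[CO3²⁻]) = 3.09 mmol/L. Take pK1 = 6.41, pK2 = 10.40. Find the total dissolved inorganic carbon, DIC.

DIC = 3.23 mmol/L

CA = [HCO3⁻] + 2[CO3²⁻] = (α₁ + 2α₂)·DIC
At pH 7.72: [H⁺]/K1 = 10^-1.31 = 0.048978, K2/[H⁺] = 10^-2.68 = 0.0020893
α₁ = 1/(1 + 0.048978 + 0.0020893) = 1/1.0511 = 0.9514; α₂ = α₁·K2/[H⁺] = 0.001988
α₁ + 2α₂ = 0.9554
DIC = CA / (α₁ + 2α₂) = 3.09 / 0.9554 = 3.23 mmol/L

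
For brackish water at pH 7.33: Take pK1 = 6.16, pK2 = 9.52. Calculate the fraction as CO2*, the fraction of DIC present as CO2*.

α₀ = 1 / (1 + K1/[H⁺] + K1K2/[H⁺]²) = 1 / (1 + 10^+1.17 + 10^-1.02)
   = 1 / (1 + 14.791 + 0.095499) = 1/15.887 = 0.06295

α₀ = 0.0629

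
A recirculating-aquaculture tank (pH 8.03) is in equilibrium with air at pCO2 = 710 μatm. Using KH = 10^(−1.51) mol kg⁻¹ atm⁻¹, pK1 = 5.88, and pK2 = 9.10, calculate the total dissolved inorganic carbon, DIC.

[CO2*] = KH · pCO2 = 10^(−1.51) × 710×10^-6 = 2.194×10^-5 mol/kg
α₀ = 1/(1 + K1/[H⁺] + K1K2/[H⁺]²) = 1/(1 + 10^+2.15 + 10^+1.08) = 0.006482
DIC = [CO2*]/α₀ = 2.194×10^-5 / 0.006482 = 3.38 mmol/kg

DIC = 3.38 mmol/kg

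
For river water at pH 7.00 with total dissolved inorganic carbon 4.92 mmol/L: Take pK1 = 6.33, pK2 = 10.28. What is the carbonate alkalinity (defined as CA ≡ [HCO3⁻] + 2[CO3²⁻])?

CA = 4.06 mmol/L

CA = [HCO3⁻] + 2[CO3²⁻] = (α₁ + 2α₂)·DIC
At pH 7.00: [H⁺]/K1 = 10^-0.67 = 0.21380, K2/[H⁺] = 10^-3.28 = 0.00052481
α₁ = 1/(1 + 0.21380 + 0.00052481) = 1/1.2143 = 0.8235; α₂ = α₁·K2/[H⁺] = 0.0004322
α₁ + 2α₂ = 0.8244
CA = 0.8244 × 4.92 = 4.06 mmol/L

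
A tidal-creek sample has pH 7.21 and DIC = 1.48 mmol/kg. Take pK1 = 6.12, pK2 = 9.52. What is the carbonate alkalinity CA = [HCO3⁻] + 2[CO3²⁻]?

CA = [HCO3⁻] + 2[CO3²⁻] = (α₁ + 2α₂)·DIC
At pH 7.21: [H⁺]/K1 = 10^-1.09 = 0.081283, K2/[H⁺] = 10^-2.31 = 0.0048978
α₁ = 1/(1 + 0.081283 + 0.0048978) = 1/1.0862 = 0.9207; α₂ = α₁·K2/[H⁺] = 0.004509
α₁ + 2α₂ = 0.9297
CA = 0.9297 × 1.48 = 1.38 mmol/kg

CA = 1.38 mmol/kg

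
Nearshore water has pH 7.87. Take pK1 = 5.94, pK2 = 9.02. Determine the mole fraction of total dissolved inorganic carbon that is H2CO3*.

α₀ = 1 / (1 + K1/[H⁺] + K1K2/[H⁺]²) = 1 / (1 + 10^+1.93 + 10^+0.78)
   = 1 / (1 + 85.114 + 6.0256) = 1/92.139 = 0.01085

α₀ = 0.0109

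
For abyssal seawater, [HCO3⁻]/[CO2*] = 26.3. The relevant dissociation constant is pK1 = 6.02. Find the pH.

pH = 7.44

From K1 = [H⁺][HCO3⁻]/[CO2*]:  pH = pK1 + log₁₀([HCO3⁻]/[CO2*])
log₁₀(26.3) = +1.420
pH = 6.02 + (+1.420) = 7.44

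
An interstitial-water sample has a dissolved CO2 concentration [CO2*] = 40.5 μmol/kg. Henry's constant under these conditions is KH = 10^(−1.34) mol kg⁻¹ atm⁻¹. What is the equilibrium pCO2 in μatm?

KH = 10^(−1.34) = 4.571×10^-2 mol kg⁻¹ atm⁻¹
pCO2 = [CO2*]/KH = 40.5×10^-6 / 4.571×10^-2 = 8.86×10^-4 atm = 886 μatm

pCO2 = 886 μatm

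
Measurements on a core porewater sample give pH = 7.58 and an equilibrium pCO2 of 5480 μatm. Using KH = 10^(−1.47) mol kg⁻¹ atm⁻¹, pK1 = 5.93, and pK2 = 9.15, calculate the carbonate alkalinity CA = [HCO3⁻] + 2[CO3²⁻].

CA = 8.74 mmol/kg

[CO2*] = KH · pCO2 = 10^(−1.47) × 5480×10^-6 = 1.857×10^-4 mol/kg
α₀ = 1/(1 + K1/[H⁺] + K1K2/[H⁺]²) = 1/(1 + 10^+1.65 + 10^+0.08) = 0.02134
DIC = [CO2*]/α₀ = 1.857×10^-4 / 0.02134 = 8.703 mmol/kg
CA = (α₁ + 2α₂)·DIC = (0.9530 + 2×0.02565) × 8.703 = 8.74 mmol/kg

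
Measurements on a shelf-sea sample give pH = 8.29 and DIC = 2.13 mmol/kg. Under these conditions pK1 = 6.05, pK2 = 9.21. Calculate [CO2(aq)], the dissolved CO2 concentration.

[CO2*] = 10.9 μmol/kg

α₀ = 1 / (1 + K1/[H⁺] + K1K2/[H⁺]²) = 1 / (1 + 10^+2.24 + 10^+1.32)
   = 1 / (1 + 173.78 + 20.893) = 1/195.67 = 0.005111
[CO2*] = α₀ × DIC = 0.005111 × 2.13 = 0.0109 mmol/kg = 10.9 μmol/kg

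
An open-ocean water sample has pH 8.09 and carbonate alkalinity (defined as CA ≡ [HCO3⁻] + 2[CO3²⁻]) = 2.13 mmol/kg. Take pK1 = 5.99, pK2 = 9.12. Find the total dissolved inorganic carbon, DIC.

DIC = 1.98 mmol/kg

CA = [HCO3⁻] + 2[CO3²⁻] = (α₁ + 2α₂)·DIC
At pH 8.09: [H⁺]/K1 = 10^-2.10 = 0.0079433, K2/[H⁺] = 10^-1.03 = 0.093325
α₁ = 1/(1 + 0.0079433 + 0.093325) = 1/1.1013 = 0.9080; α₂ = α₁·K2/[H⁺] = 0.08474
α₁ + 2α₂ = 1.0775
DIC = CA / (α₁ + 2α₂) = 2.13 / 1.0775 = 1.98 mmol/kg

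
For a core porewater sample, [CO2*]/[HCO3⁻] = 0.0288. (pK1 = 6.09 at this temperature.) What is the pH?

pH = 7.63

From K1 = [H⁺][HCO3⁻]/[CO2*]:  pH = pK1 − log₁₀([CO2*]/[HCO3⁻])
log₁₀(0.0288) = -1.541
pH = 6.09 − (-1.541) = 7.63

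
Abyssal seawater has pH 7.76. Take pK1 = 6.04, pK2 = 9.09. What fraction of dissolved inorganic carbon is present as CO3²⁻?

α₂ = 1 / (1 + [H⁺]/K2 + [H⁺]²/(K1K2)) = 1 / (1 + 10^+1.33 + 10^-0.39)
   = 1 / (1 + 21.380 + 0.40738) = 1/22.787 = 0.04388

α₂ = 0.0439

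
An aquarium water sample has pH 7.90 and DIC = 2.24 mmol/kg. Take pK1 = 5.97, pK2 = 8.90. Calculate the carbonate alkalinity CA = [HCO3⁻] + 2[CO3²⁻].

CA = 2.42 mmol/kg

CA = [HCO3⁻] + 2[CO3²⁻] = (α₁ + 2α₂)·DIC
At pH 7.90: [H⁺]/K1 = 10^-1.93 = 0.011749, K2/[H⁺] = 10^-1.00 = 0.10000
α₁ = 1/(1 + 0.011749 + 0.10000) = 1/1.1117 = 0.8995; α₂ = α₁·K2/[H⁺] = 0.08995
α₁ + 2α₂ = 1.0794
CA = 1.0794 × 2.24 = 2.42 mmol/kg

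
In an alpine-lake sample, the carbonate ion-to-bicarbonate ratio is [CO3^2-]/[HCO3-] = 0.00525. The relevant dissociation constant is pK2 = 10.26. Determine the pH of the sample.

From K2 = [H⁺][CO3^2-]/[HCO3-]:  pH = pK2 + log₁₀([CO3^2-]/[HCO3-])
log₁₀(0.00525) = -2.280
pH = 10.26 + (-2.280) = 7.98

pH = 7.98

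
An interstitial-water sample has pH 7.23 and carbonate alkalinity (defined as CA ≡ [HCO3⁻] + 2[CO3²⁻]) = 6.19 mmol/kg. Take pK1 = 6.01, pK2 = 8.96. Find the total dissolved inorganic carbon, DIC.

DIC = 6.44 mmol/kg

CA = [HCO3⁻] + 2[CO3²⁻] = (α₁ + 2α₂)·DIC
At pH 7.23: [H⁺]/K1 = 10^-1.22 = 0.060256, K2/[H⁺] = 10^-1.73 = 0.018621
α₁ = 1/(1 + 0.060256 + 0.018621) = 1/1.0789 = 0.9269; α₂ = α₁·K2/[H⁺] = 0.01726
α₁ + 2α₂ = 0.9614
DIC = CA / (α₁ + 2α₂) = 6.19 / 0.9614 = 6.44 mmol/kg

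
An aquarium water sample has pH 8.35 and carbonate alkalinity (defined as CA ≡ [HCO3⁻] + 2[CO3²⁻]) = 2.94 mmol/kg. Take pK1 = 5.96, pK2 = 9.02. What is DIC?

CA = [HCO3⁻] + 2[CO3²⁻] = (α₁ + 2α₂)·DIC
At pH 8.35: [H⁺]/K1 = 10^-2.39 = 0.0040738, K2/[H⁺] = 10^-0.67 = 0.21380
α₁ = 1/(1 + 0.0040738 + 0.21380) = 1/1.2179 = 0.8211; α₂ = α₁·K2/[H⁺] = 0.1755
α₁ + 2α₂ = 1.1722
DIC = CA / (α₁ + 2α₂) = 2.94 / 1.1722 = 2.51 mmol/kg

DIC = 2.51 mmol/kg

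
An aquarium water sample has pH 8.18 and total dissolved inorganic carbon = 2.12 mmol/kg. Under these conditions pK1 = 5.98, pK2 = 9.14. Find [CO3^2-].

[CO3²⁻] = 0.208 mmol/kg

α₂ = 1 / (1 + [H⁺]/K2 + [H⁺]²/(K1K2)) = 1 / (1 + 10^+0.96 + 10^-1.24)
   = 1 / (1 + 9.1201 + 0.057544) = 1/10.178 = 0.09825
[CO3²⁻] = α₂ × DIC = 0.09825 × 2.12 = 0.208 mmol/kg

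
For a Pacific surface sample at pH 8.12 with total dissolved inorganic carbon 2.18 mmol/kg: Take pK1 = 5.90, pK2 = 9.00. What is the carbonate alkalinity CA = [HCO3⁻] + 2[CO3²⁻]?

CA = [HCO3⁻] + 2[CO3²⁻] = (α₁ + 2α₂)·DIC
At pH 8.12: [H⁺]/K1 = 10^-2.22 = 0.0060256, K2/[H⁺] = 10^-0.88 = 0.13183
α₁ = 1/(1 + 0.0060256 + 0.13183) = 1/1.1379 = 0.8788; α₂ = α₁·K2/[H⁺] = 0.1159
α₁ + 2α₂ = 1.1106
CA = 1.1106 × 2.18 = 2.42 mmol/kg

CA = 2.42 mmol/kg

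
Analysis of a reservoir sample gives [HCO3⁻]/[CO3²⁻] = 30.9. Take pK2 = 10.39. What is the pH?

From K2 = [H⁺][CO3²⁻]/[HCO3⁻]:  pH = pK2 − log₁₀([HCO3⁻]/[CO3²⁻])
log₁₀(30.9) = +1.490
pH = 10.39 − (+1.490) = 8.90

pH = 8.90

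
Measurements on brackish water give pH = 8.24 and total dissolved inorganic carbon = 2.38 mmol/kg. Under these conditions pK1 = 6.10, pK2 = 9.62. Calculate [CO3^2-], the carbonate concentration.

α₂ = 1 / (1 + [H⁺]/K2 + [H⁺]²/(K1K2)) = 1 / (1 + 10^+1.38 + 10^-0.76)
   = 1 / (1 + 23.988 + 0.17378) = 1/25.162 = 0.03974
[CO3²⁻] = α₂ × DIC = 0.03974 × 2.38 = 0.0946 mmol/kg

[CO3²⁻] = 0.0946 mmol/kg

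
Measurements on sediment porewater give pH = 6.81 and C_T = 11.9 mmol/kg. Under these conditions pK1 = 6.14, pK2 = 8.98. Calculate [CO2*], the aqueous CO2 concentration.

[CO2*] = 2.08 mmol/kg

α₀ = 1 / (1 + K1/[H⁺] + K1K2/[H⁺]²) = 1 / (1 + 10^+0.67 + 10^-1.50)
   = 1 / (1 + 4.6774 + 0.031623) = 1/5.7090 = 0.1752
[CO2*] = α₀ × DIC = 0.1752 × 11.9 = 2.08 mmol/kg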